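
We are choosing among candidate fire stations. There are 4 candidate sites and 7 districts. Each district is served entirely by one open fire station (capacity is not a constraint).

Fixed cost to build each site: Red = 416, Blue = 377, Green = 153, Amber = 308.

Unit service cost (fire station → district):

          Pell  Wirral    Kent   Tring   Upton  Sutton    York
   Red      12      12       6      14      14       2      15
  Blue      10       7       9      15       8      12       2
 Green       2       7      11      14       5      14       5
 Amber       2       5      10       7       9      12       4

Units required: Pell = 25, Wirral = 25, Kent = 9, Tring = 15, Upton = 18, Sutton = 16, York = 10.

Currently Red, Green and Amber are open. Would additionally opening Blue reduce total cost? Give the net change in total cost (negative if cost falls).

Current service cost with {Red, Green, Amber}: 496.
Adding Blue: each district re-picks its cheapest; new service cost 476, saving 20.
Extra fixed cost: 377. Net change = 377 − 20 = 357.
(Totals: 1373 → 1730.)

No — net change +357 (cost rises by 357).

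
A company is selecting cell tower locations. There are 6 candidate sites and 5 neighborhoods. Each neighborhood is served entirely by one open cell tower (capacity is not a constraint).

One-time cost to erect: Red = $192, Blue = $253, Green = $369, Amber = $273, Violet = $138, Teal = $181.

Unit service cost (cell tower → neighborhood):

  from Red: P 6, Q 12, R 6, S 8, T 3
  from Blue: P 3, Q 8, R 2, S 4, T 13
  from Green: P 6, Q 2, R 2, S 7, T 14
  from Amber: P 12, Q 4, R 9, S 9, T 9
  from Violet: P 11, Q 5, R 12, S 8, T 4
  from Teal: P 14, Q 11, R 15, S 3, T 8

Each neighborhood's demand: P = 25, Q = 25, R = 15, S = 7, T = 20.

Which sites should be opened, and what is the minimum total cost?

For any fixed open set, each neighborhood goes to its cheapest open site; total = fixed + service.
{Blue, Violet}: P→Blue 3·25=75, Q→Violet 5·25=125, R→Blue 2·15=30, S→Blue 4·7=28, T→Violet 4·20=80. Service 338; fixed 391; total 729.
{Red, Violet}: service 481 + fixed 330 = 811
{Red, Blue}: service 393 + fixed 445 = 838
{Red, Blue, Green, Amber, Violet, Teal}: service 236 + fixed 1406 = 1642
No other subset beats 729.

Open Blue and Violet; minimum total cost 729.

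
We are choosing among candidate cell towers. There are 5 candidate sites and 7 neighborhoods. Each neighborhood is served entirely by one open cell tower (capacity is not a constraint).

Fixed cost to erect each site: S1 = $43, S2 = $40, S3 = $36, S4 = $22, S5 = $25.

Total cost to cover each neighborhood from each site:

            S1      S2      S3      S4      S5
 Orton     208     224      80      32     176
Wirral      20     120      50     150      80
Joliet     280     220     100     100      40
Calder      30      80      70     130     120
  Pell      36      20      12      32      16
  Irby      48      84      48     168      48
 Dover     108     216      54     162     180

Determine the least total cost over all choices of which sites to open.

Minimum total cost: 362

For any fixed open set, each neighborhood goes to its cheapest open site; total = fixed + service.
{S1, S3, S4, S5}: Orton→S4 32, Wirral→S1 20, Joliet→S5 40, Calder→S1 30, Pell→S3 12, Irby→S1 48, Dover→S3 54. Service 236; fixed 126; total 362.
{S1, S4, S5}: service 294 + fixed 90 = 384
{S1, S3, S5}: Orton→S3 80, Wirral→S1 20, Joliet→S5 40, Calder→S1 30, Pell→S3 12, Irby→S1 48, Dover→S3 54. Service 284; fixed 104; total 388.
{S1, S2, S3, S4, S5}: service 236 + fixed 166 = 402
No other subset beats 362.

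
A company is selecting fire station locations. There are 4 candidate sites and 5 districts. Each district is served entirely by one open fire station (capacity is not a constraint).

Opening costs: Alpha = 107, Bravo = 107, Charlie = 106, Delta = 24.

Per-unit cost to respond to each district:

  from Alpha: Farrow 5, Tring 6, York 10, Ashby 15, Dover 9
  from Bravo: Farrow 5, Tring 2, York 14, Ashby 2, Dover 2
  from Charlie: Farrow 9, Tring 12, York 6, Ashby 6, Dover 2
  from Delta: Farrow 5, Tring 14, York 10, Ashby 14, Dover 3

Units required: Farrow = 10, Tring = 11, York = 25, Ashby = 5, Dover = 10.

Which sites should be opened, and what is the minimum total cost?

Open Bravo and Charlie; minimum total cost 465.

For any fixed open set, each district goes to its cheapest open site; total = fixed + service.
{Bravo, Charlie}: Farrow→Bravo 5·10=50, Tring→Bravo 2·11=22, York→Charlie 6·25=150, Ashby→Bravo 2·5=10, Dover→Bravo 2·10=20. Service 252; fixed 213; total 465.
{Bravo, Delta}: Farrow→Bravo 5·10=50, Tring→Bravo 2·11=22, York→Delta 10·25=250, Ashby→Bravo 2·5=10, Dover→Bravo 2·10=20. Service 352; fixed 131; total 483.
{Bravo, Charlie, Delta}: Farrow→Bravo 5·10=50, Tring→Bravo 2·11=22, York→Charlie 6·25=150, Ashby→Bravo 2·5=10, Dover→Bravo 2·10=20. Service 252; fixed 237; total 489.
{Alpha, Bravo, Charlie, Delta}: service 252 + fixed 344 = 596
No other subset beats 465.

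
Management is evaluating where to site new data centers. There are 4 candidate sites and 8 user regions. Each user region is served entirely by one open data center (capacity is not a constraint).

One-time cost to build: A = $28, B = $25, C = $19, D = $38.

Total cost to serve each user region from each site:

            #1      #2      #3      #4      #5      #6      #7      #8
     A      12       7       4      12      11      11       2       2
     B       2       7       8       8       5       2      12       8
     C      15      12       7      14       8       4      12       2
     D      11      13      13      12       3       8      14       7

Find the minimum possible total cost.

For any fixed open set, each user region goes to its cheapest open site; total = fixed + service.
{B}: #1→B 2, #2→B 7, #3→B 8, #4→B 8, #5→B 5, #6→B 2, #7→B 12, #8→B 8. Service 52; fixed 25; total 77.
{A, B}: service 32 + fixed 53 = 85
{A}: #1→A 12, #2→A 7, #3→A 4, #4→A 12, #5→A 11, #6→A 11, #7→A 2, #8→A 2. Service 61; fixed 28; total 89.
{A, B, C, D}: service 30 + fixed 110 = 140
No other subset beats 77.

Minimum total cost: 77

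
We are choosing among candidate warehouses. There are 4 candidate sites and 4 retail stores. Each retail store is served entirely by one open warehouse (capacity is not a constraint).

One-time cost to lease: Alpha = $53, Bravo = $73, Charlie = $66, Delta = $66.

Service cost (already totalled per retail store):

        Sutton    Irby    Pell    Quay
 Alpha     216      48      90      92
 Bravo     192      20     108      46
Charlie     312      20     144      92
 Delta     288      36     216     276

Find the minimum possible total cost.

Minimum total cost: 439

For any fixed open set, each retail store goes to its cheapest open site; total = fixed + service.
{Bravo}: Sutton→Bravo 192, Irby→Bravo 20, Pell→Bravo 108, Quay→Bravo 46. Service 366; fixed 73; total 439.
{Alpha, Bravo}: service 348 + fixed 126 = 474
{Alpha}: service 446 + fixed 53 = 499
{Alpha, Bravo, Charlie, Delta}: Sutton→Bravo 192, Irby→Bravo 20, Pell→Alpha 90, Quay→Bravo 46. Service 348; fixed 258; total 606.
No other subset beats 439.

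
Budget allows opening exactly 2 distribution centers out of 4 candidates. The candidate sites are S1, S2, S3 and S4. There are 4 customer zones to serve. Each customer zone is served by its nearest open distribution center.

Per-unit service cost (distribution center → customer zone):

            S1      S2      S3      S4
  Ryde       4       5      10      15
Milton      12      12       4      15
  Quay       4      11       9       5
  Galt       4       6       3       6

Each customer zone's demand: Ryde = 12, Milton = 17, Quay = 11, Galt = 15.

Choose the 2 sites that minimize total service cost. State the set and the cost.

Choose S1 and S3; total service cost 205.

With exactly 2 open, each customer zone uses its cheapest among the chosen.
{S1, S3}: Ryde→S1 4·12=48, Milton→S3 4·17=68, Quay→S1 4·11=44, Galt→S3 3·15=45. Service cost 205.
{S2, S3}: service cost 272
{S3, S4}: service cost 288
Among all 6 size-2 choices, {S1, S3} is lowest.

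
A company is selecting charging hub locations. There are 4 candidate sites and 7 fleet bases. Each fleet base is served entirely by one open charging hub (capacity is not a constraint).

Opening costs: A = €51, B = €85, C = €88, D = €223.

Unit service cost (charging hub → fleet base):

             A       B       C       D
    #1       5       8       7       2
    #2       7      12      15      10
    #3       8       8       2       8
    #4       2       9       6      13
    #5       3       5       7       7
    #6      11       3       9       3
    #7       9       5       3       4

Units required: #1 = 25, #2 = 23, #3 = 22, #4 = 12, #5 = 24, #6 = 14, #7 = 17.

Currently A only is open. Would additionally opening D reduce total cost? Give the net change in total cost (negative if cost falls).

Current service cost with {A}: 865.
Adding D: each fleet base re-picks its cheapest; new service cost 593, saving 272.
Extra fixed cost: 223. Net change = 223 − 272 = -49.
(Totals: 916 → 867.)

Yes — net change −49 (cost falls by 49).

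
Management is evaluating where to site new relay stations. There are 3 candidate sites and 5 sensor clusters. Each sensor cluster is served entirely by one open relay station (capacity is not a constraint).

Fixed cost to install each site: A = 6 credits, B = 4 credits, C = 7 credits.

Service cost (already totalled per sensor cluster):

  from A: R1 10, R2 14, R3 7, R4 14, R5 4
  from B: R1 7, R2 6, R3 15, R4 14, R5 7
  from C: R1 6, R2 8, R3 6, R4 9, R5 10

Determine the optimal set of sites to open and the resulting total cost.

Open B and C; minimum total cost 45.

For any fixed open set, each sensor cluster goes to its cheapest open site; total = fixed + service.
{B, C}: R1→C 6, R2→B 6, R3→C 6, R4→C 9, R5→B 7. Service 34; fixed 11; total 45.
{A, C}: service 33 + fixed 13 = 46
{C}: service 39 + fixed 7 = 46
{A, B, C}: service 31 + fixed 17 = 48
No other subset beats 45.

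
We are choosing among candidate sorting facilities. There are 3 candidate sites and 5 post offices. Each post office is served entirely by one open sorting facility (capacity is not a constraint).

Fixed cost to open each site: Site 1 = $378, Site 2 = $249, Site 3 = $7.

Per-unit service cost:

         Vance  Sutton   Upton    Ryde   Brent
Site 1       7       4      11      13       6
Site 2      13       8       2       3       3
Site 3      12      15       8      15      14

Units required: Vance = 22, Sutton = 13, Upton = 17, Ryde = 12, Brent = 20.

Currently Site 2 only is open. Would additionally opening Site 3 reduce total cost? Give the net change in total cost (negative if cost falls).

Yes — net change −15 (cost falls by 15).

Current service cost with {Site 2}: 520.
Adding Site 3: each post office re-picks its cheapest; new service cost 498, saving 22.
Extra fixed cost: 7. Net change = 7 − 22 = -15.
(Totals: 769 → 754.)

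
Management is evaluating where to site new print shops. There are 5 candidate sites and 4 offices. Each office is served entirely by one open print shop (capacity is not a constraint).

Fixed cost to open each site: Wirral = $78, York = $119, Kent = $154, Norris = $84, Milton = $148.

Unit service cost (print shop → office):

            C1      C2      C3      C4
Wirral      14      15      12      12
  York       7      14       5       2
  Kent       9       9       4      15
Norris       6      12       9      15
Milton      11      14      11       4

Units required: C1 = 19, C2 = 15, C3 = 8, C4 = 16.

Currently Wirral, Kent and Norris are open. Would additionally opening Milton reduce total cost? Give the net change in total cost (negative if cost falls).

No — net change +20 (cost rises by 20).

Current service cost with {Wirral, Kent, Norris}: 473.
Adding Milton: each office re-picks its cheapest; new service cost 345, saving 128.
Extra fixed cost: 148. Net change = 148 − 128 = 20.
(Totals: 789 → 809.)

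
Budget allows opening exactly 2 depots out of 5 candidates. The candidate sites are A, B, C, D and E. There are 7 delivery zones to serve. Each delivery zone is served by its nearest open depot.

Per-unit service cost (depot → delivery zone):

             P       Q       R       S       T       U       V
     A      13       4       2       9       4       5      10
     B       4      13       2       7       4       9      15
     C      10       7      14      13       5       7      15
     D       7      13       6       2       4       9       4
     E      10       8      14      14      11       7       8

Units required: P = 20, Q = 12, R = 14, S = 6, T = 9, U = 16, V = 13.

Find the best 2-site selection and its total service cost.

Choose A and D; total service cost 396.

With exactly 2 open, each delivery zone uses its cheapest among the chosen.
{A, D}: P→D 7·20=140, Q→A 4·12=48, R→A 2·14=28, S→D 2·6=12, T→A 4·9=36, U→A 5·16=80, V→D 4·13=52. Service cost 396.
{A, B}: service cost 444
{B, E}: service cost 498
Among all 10 size-2 choices, {A, D} is lowest.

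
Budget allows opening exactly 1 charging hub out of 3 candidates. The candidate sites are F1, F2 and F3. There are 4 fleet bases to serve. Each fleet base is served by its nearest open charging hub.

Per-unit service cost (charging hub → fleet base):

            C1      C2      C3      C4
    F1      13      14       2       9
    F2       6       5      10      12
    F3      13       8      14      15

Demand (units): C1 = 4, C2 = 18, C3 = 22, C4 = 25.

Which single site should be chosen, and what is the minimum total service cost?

Choose F1 only; total service cost 573.

With exactly 1 open, each fleet base uses its cheapest among the chosen.
{F1}: C1→F1 13·4=52, C2→F1 14·18=252, C3→F1 2·22=44, C4→F1 9·25=225. Service cost 573.
{F2}: service cost 634
{F3}: service cost 879
Among all 3 size-1 choices, {F1} is lowest.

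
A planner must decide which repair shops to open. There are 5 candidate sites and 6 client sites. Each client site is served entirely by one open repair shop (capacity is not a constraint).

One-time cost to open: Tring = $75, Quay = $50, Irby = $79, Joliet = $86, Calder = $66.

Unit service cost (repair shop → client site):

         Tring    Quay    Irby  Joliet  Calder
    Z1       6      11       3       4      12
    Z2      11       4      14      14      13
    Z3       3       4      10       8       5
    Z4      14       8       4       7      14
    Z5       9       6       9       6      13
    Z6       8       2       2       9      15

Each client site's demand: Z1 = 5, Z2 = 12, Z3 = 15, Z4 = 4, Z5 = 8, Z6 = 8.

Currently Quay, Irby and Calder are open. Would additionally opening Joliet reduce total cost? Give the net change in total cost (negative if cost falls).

Current service cost with {Quay, Irby, Calder}: 203.
Adding Joliet: each client site re-picks its cheapest; new service cost 203, saving 0.
Extra fixed cost: 86. Net change = 86 − 0 = 86.
(Totals: 398 → 484.)

No — net change +86 (cost rises by 86).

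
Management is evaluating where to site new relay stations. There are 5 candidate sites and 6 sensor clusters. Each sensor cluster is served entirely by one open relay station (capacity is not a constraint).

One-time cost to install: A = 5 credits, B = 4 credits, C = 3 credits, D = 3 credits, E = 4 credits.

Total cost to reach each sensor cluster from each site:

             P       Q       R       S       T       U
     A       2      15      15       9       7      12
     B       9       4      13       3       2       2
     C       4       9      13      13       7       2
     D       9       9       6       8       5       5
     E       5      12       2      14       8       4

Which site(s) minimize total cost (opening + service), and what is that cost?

For any fixed open set, each sensor cluster goes to its cheapest open site; total = fixed + service.
{B, E}: P→E 5, Q→B 4, R→E 2, S→B 3, T→B 2, U→B 2. Service 18; fixed 8; total 26.
{A, B, E}: P→A 2, Q→B 4, R→E 2, S→B 3, T→B 2, U→B 2. Service 15; fixed 13; total 28.
{B, C, E}: service 17 + fixed 11 = 28
{A, B, C, D, E}: service 15 + fixed 19 = 34
No other subset beats 26.

Open B and E; minimum total cost 26.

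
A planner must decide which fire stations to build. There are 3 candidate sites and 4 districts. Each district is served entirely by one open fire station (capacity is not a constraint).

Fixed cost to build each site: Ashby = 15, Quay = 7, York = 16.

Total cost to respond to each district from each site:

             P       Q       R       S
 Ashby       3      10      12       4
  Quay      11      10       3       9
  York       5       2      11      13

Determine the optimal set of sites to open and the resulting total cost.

For any fixed open set, each district goes to its cheapest open site; total = fixed + service.
{Quay}: P→Quay 11, Q→Quay 10, R→Quay 3, S→Quay 9. Service 33; fixed 7; total 40.
{Ashby, Quay}: P→Ashby 3, Q→Ashby 10, R→Quay 3, S→Ashby 4. Service 20; fixed 22; total 42.
{Quay, York}: P→York 5, Q→York 2, R→Quay 3, S→Quay 9. Service 19; fixed 23; total 42.
{Ashby, Quay, York}: service 12 + fixed 38 = 50
No other subset beats 40.

Open Quay only; minimum total cost 40.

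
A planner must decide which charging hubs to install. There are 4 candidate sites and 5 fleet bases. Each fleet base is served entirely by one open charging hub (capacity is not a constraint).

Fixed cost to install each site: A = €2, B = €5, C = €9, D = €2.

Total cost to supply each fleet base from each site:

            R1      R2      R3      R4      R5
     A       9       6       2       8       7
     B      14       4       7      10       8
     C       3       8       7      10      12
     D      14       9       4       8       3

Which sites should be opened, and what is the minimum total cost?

For any fixed open set, each fleet base goes to its cheapest open site; total = fixed + service.
{A, D}: R1→A 9, R2→A 6, R3→A 2, R4→A 8, R5→D 3. Service 28; fixed 4; total 32.
{A}: service 32 + fixed 2 = 34
{A, B, D}: R1→A 9, R2→B 4, R3→A 2, R4→A 8, R5→D 3. Service 26; fixed 9; total 35.
{A, B, C, D}: service 20 + fixed 18 = 38
(All 15 nonempty subsets were checked; A and D is lowest.)

Open A and D; minimum total cost 32.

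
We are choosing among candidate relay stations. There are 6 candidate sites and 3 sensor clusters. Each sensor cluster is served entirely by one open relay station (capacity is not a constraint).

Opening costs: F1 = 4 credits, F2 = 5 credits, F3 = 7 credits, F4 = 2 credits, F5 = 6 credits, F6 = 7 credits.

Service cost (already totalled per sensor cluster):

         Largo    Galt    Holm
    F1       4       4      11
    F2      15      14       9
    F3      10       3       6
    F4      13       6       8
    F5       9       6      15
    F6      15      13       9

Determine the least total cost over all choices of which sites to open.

Minimum total cost: 22

For any fixed open set, each sensor cluster goes to its cheapest open site; total = fixed + service.
{F1, F4}: Largo→F1 4, Galt→F1 4, Holm→F4 8. Service 16; fixed 6; total 22.
{F1}: Largo→F1 4, Galt→F1 4, Holm→F1 11. Service 19; fixed 4; total 23.
{F1, F3}: Largo→F1 4, Galt→F3 3, Holm→F3 6. Service 13; fixed 11; total 24.
{F1, F2, F3, F4, F5, F6}: service 13 + fixed 31 = 44
No other subset beats 22.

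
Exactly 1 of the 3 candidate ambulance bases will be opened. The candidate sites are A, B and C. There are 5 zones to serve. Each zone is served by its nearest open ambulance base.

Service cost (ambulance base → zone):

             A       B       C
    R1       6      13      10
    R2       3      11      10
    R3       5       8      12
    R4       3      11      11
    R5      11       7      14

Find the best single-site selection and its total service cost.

Choose A only; total service cost 28.

With exactly 1 open, each zone uses its cheapest among the chosen.
{A}: R1→A 6, R2→A 3, R3→A 5, R4→A 3, R5→A 11. Service cost 28.
{B}: service cost 50
{C}: service cost 57
Among all 3 size-1 choices, {A} is lowest.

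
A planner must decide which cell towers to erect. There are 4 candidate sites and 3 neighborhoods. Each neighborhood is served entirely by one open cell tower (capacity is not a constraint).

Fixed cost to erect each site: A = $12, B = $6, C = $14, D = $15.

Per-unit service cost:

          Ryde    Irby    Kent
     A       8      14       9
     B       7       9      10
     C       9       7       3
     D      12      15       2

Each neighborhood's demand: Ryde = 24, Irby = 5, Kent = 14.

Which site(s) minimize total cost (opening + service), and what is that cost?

For any fixed open set, each neighborhood goes to its cheapest open site; total = fixed + service.
{B, D}: Ryde→B 7·24=168, Irby→B 9·5=45, Kent→D 2·14=28. Service 241; fixed 21; total 262.
{B, C}: Ryde→B 7·24=168, Irby→C 7·5=35, Kent→C 3·14=42. Service 245; fixed 20; total 265.
{B, C, D}: Ryde→B 7·24=168, Irby→C 7·5=35, Kent→D 2·14=28. Service 231; fixed 35; total 266.
{A, B, C, D}: service 231 + fixed 47 = 278
No other subset beats 262.

Open B and D; minimum total cost 262.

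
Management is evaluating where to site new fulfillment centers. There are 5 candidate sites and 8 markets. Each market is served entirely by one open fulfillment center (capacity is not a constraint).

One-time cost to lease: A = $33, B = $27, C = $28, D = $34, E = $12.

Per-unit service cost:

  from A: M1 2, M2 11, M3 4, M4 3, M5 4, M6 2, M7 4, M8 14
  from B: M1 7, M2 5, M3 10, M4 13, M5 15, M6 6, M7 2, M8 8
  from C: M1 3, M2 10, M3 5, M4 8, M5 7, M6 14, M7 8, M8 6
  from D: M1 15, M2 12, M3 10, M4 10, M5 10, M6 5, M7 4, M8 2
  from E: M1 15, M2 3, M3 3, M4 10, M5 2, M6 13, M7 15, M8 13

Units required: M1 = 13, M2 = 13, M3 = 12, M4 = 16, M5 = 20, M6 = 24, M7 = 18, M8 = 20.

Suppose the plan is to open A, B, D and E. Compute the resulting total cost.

Total cost: 419

Each market is assigned to its cheapest site among the open ones.
{A, B, D, E}: M1→A 2·13=26, M2→E 3·13=39, M3→E 3·12=36, M4→A 3·16=48, M5→E 2·20=40, M6→A 2·24=48, M7→B 2·18=36, M8→D 2·20=40. Service 313; fixed 106; total 419.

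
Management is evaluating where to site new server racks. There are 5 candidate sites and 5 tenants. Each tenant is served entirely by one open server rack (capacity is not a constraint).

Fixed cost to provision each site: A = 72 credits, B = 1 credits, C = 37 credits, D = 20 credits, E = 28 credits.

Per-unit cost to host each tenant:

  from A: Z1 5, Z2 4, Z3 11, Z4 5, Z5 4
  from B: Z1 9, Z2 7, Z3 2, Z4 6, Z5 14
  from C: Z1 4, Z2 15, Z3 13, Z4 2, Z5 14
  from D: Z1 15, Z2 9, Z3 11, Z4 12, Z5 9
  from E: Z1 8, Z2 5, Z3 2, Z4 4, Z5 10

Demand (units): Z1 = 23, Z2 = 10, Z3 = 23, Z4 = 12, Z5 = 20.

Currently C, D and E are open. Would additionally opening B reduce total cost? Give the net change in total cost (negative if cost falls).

No — net change +1 (cost rises by 1).

Current service cost with {C, D, E}: 392.
Adding B: each tenant re-picks its cheapest; new service cost 392, saving 0.
Extra fixed cost: 1. Net change = 1 − 0 = 1.
(Totals: 477 → 478.)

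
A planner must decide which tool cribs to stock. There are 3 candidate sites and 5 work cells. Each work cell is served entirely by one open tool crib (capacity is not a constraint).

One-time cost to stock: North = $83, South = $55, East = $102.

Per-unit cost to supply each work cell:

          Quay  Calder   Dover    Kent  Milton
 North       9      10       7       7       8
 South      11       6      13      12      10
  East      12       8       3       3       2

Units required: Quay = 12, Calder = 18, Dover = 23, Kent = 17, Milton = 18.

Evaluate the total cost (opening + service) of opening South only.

Each work cell is assigned to its cheapest site among the open ones.
{South}: Quay→South 11·12=132, Calder→South 6·18=108, Dover→South 13·23=299, Kent→South 12·17=204, Milton→South 10·18=180. Service 923; fixed 55; total 978.

Total cost: 978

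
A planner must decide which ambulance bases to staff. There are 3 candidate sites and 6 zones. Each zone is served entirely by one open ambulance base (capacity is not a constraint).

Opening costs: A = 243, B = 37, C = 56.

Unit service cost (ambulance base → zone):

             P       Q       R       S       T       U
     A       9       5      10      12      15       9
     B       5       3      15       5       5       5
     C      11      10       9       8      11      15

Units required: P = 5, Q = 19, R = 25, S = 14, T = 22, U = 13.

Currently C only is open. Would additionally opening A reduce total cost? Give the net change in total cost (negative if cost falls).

Current service cost with {C}: 1019.
Adding A: each zone re-picks its cheapest; new service cost 836, saving 183.
Extra fixed cost: 243. Net change = 243 − 183 = 60.
(Totals: 1075 → 1135.)

No — net change +60 (cost rises by 60).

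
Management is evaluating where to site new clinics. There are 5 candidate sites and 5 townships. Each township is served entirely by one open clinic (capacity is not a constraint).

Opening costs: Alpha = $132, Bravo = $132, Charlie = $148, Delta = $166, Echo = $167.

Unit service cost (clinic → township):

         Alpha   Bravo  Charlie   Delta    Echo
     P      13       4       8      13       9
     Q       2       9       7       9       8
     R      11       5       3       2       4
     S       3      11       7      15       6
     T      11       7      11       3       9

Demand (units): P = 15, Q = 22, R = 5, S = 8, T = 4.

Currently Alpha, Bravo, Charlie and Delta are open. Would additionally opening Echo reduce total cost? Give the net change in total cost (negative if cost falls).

Current service cost with {Alpha, Bravo, Charlie, Delta}: 150.
Adding Echo: each township re-picks its cheapest; new service cost 150, saving 0.
Extra fixed cost: 167. Net change = 167 − 0 = 167.
(Totals: 728 → 895.)

No — net change +167 (cost rises by 167).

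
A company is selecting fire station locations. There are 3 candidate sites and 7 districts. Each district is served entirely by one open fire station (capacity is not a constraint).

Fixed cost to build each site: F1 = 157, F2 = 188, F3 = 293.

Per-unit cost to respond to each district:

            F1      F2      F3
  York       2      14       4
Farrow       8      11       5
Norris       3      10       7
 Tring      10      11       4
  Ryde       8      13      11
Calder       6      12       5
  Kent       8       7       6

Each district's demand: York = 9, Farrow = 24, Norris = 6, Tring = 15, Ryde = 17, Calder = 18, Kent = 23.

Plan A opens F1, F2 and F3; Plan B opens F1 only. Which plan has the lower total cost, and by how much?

Plan B is cheaper by 255.

Plan A: {F1, F2, F3}: York→F1 2·9=18, Farrow→F3 5·24=120, Norris→F1 3·6=18, Tring→F3 4·15=60, Ryde→F1 8·17=136, Calder→F3 5·18=90, Kent→F3 6·23=138. Service 580; fixed 638; total 1218.
Plan B: {F1}: York→F1 2·9=18, Farrow→F1 8·24=192, Norris→F1 3·6=18, Tring→F1 10·15=150, Ryde→F1 8·17=136, Calder→F1 6·18=108, Kent→F1 8·23=184. Service 806; fixed 157; total 963.
Difference: |1218 − 963| = 255.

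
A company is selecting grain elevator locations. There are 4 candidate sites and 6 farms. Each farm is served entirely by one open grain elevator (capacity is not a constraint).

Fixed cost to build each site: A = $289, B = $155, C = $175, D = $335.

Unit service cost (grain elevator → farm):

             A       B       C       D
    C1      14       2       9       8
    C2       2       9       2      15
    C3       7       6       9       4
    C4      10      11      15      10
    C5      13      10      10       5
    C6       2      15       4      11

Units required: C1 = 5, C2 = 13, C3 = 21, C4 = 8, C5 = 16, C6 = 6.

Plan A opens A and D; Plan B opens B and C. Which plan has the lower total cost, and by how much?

Plan B is cheaper by 182.

Plan A: {A, D}: C1→D 8·5=40, C2→A 2·13=26, C3→D 4·21=84, C4→A 10·8=80, C5→D 5·16=80, C6→A 2·6=12. Service 322; fixed 624; total 946.
Plan B: {B, C}: C1→B 2·5=10, C2→C 2·13=26, C3→B 6·21=126, C4→B 11·8=88, C5→B 10·16=160, C6→C 4·6=24. Service 434; fixed 330; total 764.
Difference: |946 − 764| = 182.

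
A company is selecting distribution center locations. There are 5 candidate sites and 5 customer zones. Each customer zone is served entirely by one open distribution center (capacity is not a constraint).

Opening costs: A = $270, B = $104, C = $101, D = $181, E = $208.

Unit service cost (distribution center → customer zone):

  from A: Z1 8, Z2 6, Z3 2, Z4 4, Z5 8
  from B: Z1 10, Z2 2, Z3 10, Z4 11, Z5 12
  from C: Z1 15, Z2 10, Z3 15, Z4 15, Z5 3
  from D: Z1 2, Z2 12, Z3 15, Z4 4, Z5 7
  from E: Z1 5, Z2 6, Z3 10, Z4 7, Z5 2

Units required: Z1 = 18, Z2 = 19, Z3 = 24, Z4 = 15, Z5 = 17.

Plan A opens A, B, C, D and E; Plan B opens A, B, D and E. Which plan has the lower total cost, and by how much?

Plan A: {A, B, C, D, E}: Z1→D 2·18=36, Z2→B 2·19=38, Z3→A 2·24=48, Z4→A 4·15=60, Z5→E 2·17=34. Service 216; fixed 864; total 1080.
Plan B: {A, B, D, E}: Z1→D 2·18=36, Z2→B 2·19=38, Z3→A 2·24=48, Z4→A 4·15=60, Z5→E 2·17=34. Service 216; fixed 763; total 979.
Difference: |1080 − 979| = 101.

Plan B is cheaper by 101.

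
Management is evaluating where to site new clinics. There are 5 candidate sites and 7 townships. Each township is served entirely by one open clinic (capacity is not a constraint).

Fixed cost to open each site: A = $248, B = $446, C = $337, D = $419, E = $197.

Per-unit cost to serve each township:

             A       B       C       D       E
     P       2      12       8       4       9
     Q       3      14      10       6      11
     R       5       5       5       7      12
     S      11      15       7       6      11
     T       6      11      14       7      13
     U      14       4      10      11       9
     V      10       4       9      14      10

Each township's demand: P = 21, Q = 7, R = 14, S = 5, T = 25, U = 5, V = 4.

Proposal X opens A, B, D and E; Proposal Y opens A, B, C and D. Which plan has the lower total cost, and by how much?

Proposal X is cheaper by 140.

Proposal X: {A, B, D, E}: P→A 2·21=42, Q→A 3·7=21, R→A 5·14=70, S→D 6·5=30, T→A 6·25=150, U→B 4·5=20, V→B 4·4=16. Service 349; fixed 1310; total 1659.
Proposal Y: {A, B, C, D}: P→A 2·21=42, Q→A 3·7=21, R→A 5·14=70, S→D 6·5=30, T→A 6·25=150, U→B 4·5=20, V→B 4·4=16. Service 349; fixed 1450; total 1799.
Difference: |1659 − 1799| = 140.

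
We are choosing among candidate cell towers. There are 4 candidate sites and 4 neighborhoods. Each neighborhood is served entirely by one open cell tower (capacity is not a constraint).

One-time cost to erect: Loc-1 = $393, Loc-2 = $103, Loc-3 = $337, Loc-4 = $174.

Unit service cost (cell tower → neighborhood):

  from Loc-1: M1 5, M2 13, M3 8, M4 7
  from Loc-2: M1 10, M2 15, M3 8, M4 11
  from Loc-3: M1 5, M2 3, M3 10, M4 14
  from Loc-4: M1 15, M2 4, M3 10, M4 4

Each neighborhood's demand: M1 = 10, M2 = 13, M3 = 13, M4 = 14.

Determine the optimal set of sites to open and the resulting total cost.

For any fixed open set, each neighborhood goes to its cheapest open site; total = fixed + service.
{Loc-4}: M1→Loc-4 15·10=150, M2→Loc-4 4·13=52, M3→Loc-4 10·13=130, M4→Loc-4 4·14=56. Service 388; fixed 174; total 562.
{Loc-2, Loc-4}: M1→Loc-2 10·10=100, M2→Loc-4 4·13=52, M3→Loc-2 8·13=104, M4→Loc-4 4·14=56. Service 312; fixed 277; total 589.
{Loc-2}: service 553 + fixed 103 = 656
{Loc-1, Loc-2, Loc-3, Loc-4}: service 249 + fixed 1007 = 1256
No other subset beats 562.

Open Loc-4 only; minimum total cost 562.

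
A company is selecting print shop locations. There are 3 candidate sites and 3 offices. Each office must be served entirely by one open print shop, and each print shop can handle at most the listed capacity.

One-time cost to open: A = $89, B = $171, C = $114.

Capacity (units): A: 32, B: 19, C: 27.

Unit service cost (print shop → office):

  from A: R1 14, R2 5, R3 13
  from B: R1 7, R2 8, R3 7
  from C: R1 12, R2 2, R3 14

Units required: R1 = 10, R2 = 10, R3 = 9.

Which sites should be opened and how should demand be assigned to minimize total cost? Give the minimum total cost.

Minimum total cost: 396

Open {A}: R1→A 14·10=140, R2→A 5·10=50, R3→A 13·9=117.
Loads: A carries 29/32. Service 307; fixed 89; total 396.
Next best feasible plan costs 438.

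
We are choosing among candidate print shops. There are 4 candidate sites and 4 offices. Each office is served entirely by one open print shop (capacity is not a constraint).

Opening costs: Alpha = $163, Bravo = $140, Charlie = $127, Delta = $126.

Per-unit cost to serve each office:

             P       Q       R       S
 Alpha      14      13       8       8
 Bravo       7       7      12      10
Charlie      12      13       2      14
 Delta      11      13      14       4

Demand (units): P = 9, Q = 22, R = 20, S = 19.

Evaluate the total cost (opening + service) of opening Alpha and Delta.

Each office is assigned to its cheapest site among the open ones.
{Alpha, Delta}: P→Delta 11·9=99, Q→Alpha 13·22=286, R→Alpha 8·20=160, S→Delta 4·19=76. Service 621; fixed 289; total 910.

Total cost: 910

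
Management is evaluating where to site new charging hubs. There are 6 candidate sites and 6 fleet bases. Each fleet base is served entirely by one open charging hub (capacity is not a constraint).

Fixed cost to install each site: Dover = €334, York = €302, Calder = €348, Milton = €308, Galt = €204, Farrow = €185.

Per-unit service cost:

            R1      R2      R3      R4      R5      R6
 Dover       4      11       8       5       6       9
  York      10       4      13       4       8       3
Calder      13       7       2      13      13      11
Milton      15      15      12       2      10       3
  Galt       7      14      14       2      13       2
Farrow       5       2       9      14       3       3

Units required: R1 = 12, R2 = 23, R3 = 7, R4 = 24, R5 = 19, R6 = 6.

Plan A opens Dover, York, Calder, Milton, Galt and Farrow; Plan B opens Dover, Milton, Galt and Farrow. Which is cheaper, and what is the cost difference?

Plan B is cheaper by 608.

Plan A: {Dover, York, Calder, Milton, Galt, Farrow}: R1→Dover 4·12=48, R2→Farrow 2·23=46, R3→Calder 2·7=14, R4→Milton 2·24=48, R5→Farrow 3·19=57, R6→Galt 2·6=12. Service 225; fixed 1681; total 1906.
Plan B: {Dover, Milton, Galt, Farrow}: R1→Dover 4·12=48, R2→Farrow 2·23=46, R3→Dover 8·7=56, R4→Milton 2·24=48, R5→Farrow 3·19=57, R6→Galt 2·6=12. Service 267; fixed 1031; total 1298.
Difference: |1906 − 1298| = 608.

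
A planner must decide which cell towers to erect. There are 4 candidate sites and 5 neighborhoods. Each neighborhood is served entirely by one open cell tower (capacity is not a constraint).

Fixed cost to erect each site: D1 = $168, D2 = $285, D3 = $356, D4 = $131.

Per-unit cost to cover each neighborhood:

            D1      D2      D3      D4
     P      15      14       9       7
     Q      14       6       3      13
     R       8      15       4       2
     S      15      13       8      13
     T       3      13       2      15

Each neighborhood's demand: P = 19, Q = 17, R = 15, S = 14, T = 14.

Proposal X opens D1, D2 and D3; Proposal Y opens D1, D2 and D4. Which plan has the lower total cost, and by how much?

Proposal X: {D1, D2, D3}: P→D3 9·19=171, Q→D3 3·17=51, R→D3 4·15=60, S→D3 8·14=112, T→D3 2·14=28. Service 422; fixed 809; total 1231.
Proposal Y: {D1, D2, D4}: P→D4 7·19=133, Q→D2 6·17=102, R→D4 2·15=30, S→D2 13·14=182, T→D1 3·14=42. Service 489; fixed 584; total 1073.
Difference: |1231 − 1073| = 158.

Proposal Y is cheaper by 158.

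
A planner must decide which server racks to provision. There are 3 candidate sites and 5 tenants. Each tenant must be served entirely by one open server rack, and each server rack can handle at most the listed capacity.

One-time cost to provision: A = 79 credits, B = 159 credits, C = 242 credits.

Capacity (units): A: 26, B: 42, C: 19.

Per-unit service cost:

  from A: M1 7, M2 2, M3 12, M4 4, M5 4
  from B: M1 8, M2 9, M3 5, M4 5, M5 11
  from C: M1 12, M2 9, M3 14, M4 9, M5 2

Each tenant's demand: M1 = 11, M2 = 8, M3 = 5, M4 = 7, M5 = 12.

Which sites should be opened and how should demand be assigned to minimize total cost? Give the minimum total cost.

Open {A, B}: M1→B 8·11=88, M2→A 2·8=16, M3→B 5·5=25, M4→B 5·7=35, M5→A 4·12=48.
Loads: A carries 20/26, B carries 23/42. Service 212; fixed 238; total 450.
Next best feasible plan costs 485.

Minimum total cost: 450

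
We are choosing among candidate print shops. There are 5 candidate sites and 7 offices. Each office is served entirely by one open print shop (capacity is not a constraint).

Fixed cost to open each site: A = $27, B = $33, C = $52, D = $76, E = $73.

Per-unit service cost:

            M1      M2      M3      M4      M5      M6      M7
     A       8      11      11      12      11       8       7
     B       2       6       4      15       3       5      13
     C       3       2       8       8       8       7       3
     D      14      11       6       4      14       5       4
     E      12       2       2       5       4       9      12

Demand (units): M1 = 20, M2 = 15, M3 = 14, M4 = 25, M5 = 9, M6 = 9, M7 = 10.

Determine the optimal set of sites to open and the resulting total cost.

For any fixed open set, each office goes to its cheapest open site; total = fixed + service.
{B, C, E}: M1→B 2·20=40, M2→C 2·15=30, M3→E 2·14=28, M4→E 5·25=125, M5→B 3·9=27, M6→B 5·9=45, M7→C 3·10=30. Service 325; fixed 158; total 483.
{B, C, D}: service 328 + fixed 161 = 489
{B, D, E}: M1→B 2·20=40, M2→E 2·15=30, M3→E 2·14=28, M4→D 4·25=100, M5→B 3·9=27, M6→B 5·9=45, M7→D 4·10=40. Service 310; fixed 182; total 492.
{A, B, C, D, E}: service 300 + fixed 261 = 561
No other subset beats 483.

Open B, C and E; minimum total cost 483.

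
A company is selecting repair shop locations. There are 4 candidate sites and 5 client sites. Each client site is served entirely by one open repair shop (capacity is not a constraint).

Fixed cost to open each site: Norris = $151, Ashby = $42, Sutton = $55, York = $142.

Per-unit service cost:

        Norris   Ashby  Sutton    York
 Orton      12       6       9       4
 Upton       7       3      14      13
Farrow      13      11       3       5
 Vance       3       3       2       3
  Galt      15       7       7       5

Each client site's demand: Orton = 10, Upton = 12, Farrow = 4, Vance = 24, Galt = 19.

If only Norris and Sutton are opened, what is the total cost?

Each client site is assigned to its cheapest site among the open ones.
{Norris, Sutton}: Orton→Sutton 9·10=90, Upton→Norris 7·12=84, Farrow→Sutton 3·4=12, Vance→Sutton 2·24=48, Galt→Sutton 7·19=133. Service 367; fixed 206; total 573.

Total cost: 573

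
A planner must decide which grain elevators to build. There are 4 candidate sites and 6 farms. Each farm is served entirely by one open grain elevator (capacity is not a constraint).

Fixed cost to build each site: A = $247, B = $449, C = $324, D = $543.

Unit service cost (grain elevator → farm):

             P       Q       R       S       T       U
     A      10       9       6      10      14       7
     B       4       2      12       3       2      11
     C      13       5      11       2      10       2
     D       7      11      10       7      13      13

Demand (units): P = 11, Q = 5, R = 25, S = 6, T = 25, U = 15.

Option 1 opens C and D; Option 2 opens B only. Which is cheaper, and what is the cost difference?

Option 1: {C, D}: P→D 7·11=77, Q→C 5·5=25, R→D 10·25=250, S→C 2·6=12, T→C 10·25=250, U→C 2·15=30. Service 644; fixed 867; total 1511.
Option 2: {B}: P→B 4·11=44, Q→B 2·5=10, R→B 12·25=300, S→B 3·6=18, T→B 2·25=50, U→B 11·15=165. Service 587; fixed 449; total 1036.
Difference: |1511 − 1036| = 475.

Option 2 is cheaper by 475.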